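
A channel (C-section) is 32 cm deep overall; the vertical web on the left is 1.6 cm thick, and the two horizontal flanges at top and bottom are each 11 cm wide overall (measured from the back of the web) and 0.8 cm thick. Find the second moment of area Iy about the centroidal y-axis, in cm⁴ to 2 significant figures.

Treat the section as a set of non-overlapping primitives; coordinates are from the bounding-box lower-left.
Web: 1.6 × 32, A = 51.2 cm², x = 0.8 cm, Ī = 10.92 cm⁴.
Top flange (beyond web): 9.4 × 0.8, A = 7.52 cm², x = 6.3 cm, Ī = 55.37 cm⁴.
Bottom flange (beyond web): 9.4 × 0.8, A = 7.52 cm², x = 6.3 cm, Ī = 55.37 cm⁴.
Centroid: x̄ = ΣA·x / ΣA = 2.049 cm.
Transfer each piece to the centroidal y-axis using Ī + A·d² with d = x − 2.049:
  web: d = -1.249 cm → contributes +90.77 cm⁴
  top flange (beyond web): d = 4.251 cm → contributes +191.3 cm⁴
  bottom flange (beyond web): d = 4.251 cm → contributes +191.3 cm⁴
Total I = 473.3 cm⁴.

Iy ≈ 470 cm⁴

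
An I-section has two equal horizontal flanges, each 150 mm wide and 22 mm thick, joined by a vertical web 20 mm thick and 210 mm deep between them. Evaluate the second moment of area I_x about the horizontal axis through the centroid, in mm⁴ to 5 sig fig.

I_x ≈ 1.0451 × 10⁸ mm⁴

Decompose the section into non-overlapping parts with the origin at the bottom-left of its bounding rectangle.
Bottom flange: 150 × 22, A = 3 300 mm², y = 11 mm, Ī = 133 100 mm⁴.
Web: 20 × 210, A = 4 200 mm², y = 127 mm, Ī = 15 435 000 mm⁴.
Top flange: 150 × 22, A = 3 300 mm², y = 243 mm, Ī = 133 100 mm⁴.
By symmetry the centroid is at mid-height, ȳ = 127 mm.
Transfer each piece to the horizontal axis through the centroid using Ī + A·d² with d = y − 127:
  bottom flange: d = -116 mm → contributes +44 537 900 mm⁴
  web: d = 0 mm → contributes +15 435 000 mm⁴
  top flange: d = 116 mm → contributes +44 537 900 mm⁴
Total I = 104 510 800 mm⁴.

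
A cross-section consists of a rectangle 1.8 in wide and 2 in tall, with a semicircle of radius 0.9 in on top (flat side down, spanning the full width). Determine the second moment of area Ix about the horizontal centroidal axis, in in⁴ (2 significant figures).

Break the section into simple shapes (no overlaps), measuring from the bottom-left corner of the bounding box.
Rectangular body: 1.8 × 2, A = 3.6 in², y = 1 in, Ī = 1.2 in⁴.
Semicircular cap: semicircle r = 0.9, A = 1.272 in², y = 2.382 in, Ī = 0.07201 in⁴.
Centroid: ȳ = ΣA·y / ΣA = 1.361 in.
Transfer each piece to the horizontal centroidal axis using Ī + A·d² with d = y − 1.361:
  rectangular body: d = -0.3609 in → contributes +1.669 in⁴
  semicircular cap: d = 1.021 in → contributes +1.399 in⁴
Total I = 3.067 in⁴.

Ix ≈ 3.1 in⁴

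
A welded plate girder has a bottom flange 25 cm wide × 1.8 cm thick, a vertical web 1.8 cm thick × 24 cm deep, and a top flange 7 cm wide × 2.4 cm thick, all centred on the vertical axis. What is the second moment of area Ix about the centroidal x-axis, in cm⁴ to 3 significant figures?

Ix ≈ 1.13 × 10⁴ cm⁴

Decompose the section into non-overlapping parts with the origin at the bottom-left of its bounding rectangle.
Bottom plate: 25 × 1.8, A = 45 cm², y = 0.9 cm, Ī = 12.15 cm⁴.
Web plate: 1.8 × 24, A = 43.2 cm², y = 13.8 cm, Ī = 2073.6 cm⁴.
Top plate: 7 × 2.4, A = 16.8 cm², y = 27 cm, Ī = 8.064 cm⁴.
Centroid: ȳ = ΣA·y / ΣA = 10.383 cm.
Transfer each piece to the centroidal x-axis using Ī + A·d² with d = y − 10.383:
  bottom plate: d = -9.4834 cm → contributes +4059.2 cm⁴
  web plate: d = 3.4166 cm → contributes +2577.9 cm⁴
  top plate: d = 16.617 cm → contributes +4646.7 cm⁴
Total I = 11 284 cm⁴.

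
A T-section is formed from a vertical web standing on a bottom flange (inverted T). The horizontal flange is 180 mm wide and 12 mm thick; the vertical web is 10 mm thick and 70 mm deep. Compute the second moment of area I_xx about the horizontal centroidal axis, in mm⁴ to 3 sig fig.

Decompose the section into non-overlapping parts with the origin at the bottom-left of its bounding rectangle.
Flange: 180 × 12, A = 2 160 mm², y = 6 mm, Ī = 25 920 mm⁴.
Web: 10 × 70, A = 700 mm², y = 47 mm, Ī = 285 833 mm⁴.
Centroid: ȳ = ΣA·y / ΣA = 16.035 mm.
Transfer each piece to the horizontal centroidal axis using Ī + A·d² with d = y − 16.035:
  flange: d = -10.035 mm → contributes +243 433 mm⁴
  web: d = 30.965 mm → contributes +957 017 mm⁴
Total I = 1 200 450 mm⁴.

I_xx ≈ 1.20 × 10⁶ mm⁴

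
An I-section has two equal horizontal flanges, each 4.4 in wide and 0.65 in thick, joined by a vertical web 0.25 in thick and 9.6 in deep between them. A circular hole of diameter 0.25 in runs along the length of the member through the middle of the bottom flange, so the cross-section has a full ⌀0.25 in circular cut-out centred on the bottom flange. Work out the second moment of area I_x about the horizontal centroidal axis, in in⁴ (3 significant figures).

I_x ≈ 168 in⁴

Break the section into simple shapes (no overlaps), measuring from the bottom-left corner of the bounding box.
Bottom flange: 4.4 × 0.65, A = 2.86 in², y = 0.325 in, Ī = 0.1007 in⁴.
Web: 0.25 × 9.6, A = 2.4 in², y = 5.45 in, Ī = 18.432 in⁴.
Top flange: 4.4 × 0.65, A = 2.86 in², y = 10.575 in, Ī = 0.1007 in⁴.
Hole (subtracted): ⌀0.25, A = 0.049087 in², y = 0.325 in, Ī = 0.00019175 in⁴.
Centroid: ȳ = ΣA·y / ΣA = 5.4812 in.
Transfer each piece to the horizontal centroidal axis using Ī + A·d² with d = y − 5.4812:
  bottom flange: d = -5.1562 in → contributes +76.137 in⁴
  web: d = -0.03117 in → contributes +18.434 in⁴
  top flange: d = 5.0938 in → contributes +74.309 in⁴
  hole: d = -5.1562 in → contributes −1.3052 in⁴
Total I = 167.58 in⁴.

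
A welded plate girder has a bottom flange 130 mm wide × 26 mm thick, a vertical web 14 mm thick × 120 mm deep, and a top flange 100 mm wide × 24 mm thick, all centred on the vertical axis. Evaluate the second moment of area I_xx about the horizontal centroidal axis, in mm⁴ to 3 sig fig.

I_xx ≈ 3.20 × 10⁷ mm⁴

Split into non-overlapping primitives; take the origin at the lower-left of the bounding box.
Bottom plate: 130 × 26, A = 3 380 mm², y = 13 mm, Ī = 190 407 mm⁴.
Web plate: 14 × 120, A = 1 680 mm², y = 86 mm, Ī = 2 016 000 mm⁴.
Top plate: 100 × 24, A = 2 400 mm², y = 158 mm, Ī = 115 200 mm⁴.
Centroid: ȳ = ΣA·y / ΣA = 76.088 mm.
Transfer each piece to the horizontal centroidal axis using Ī + A·d² with d = y − 76.088:
  bottom plate: d = -63.088 mm → contributes +13 643 332 mm⁴
  web plate: d = 9.9115 mm → contributes +2 181 040 mm⁴
  top plate: d = 81.912 mm → contributes +16 217 996 mm⁴
Total I = 32 042 368 mm⁴.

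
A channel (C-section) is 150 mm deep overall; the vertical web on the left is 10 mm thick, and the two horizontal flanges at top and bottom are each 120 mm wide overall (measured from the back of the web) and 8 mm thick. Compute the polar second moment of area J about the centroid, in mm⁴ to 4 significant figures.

Break the section into simple shapes (no overlaps), measuring from the bottom-left corner of the bounding box.
Web: 10 × 150, A = 1 500 mm², y = 75 mm, Ī = 2 812 500 mm⁴.
Top flange (beyond web): 110 × 8, A = 880 mm², y = 146 mm, Ī = 4693.33 mm⁴.
Bottom flange (beyond web): 110 × 8, A = 880 mm², y = 4 mm, Ī = 4693.33 mm⁴.
By symmetry the centroid is at mid-height, ȳ = 75 mm.
Transfer each piece to the centroidal x-axis using Ī + A·d² with d = y − 75:
  web: d = 0 mm → contributes +2 812 500 mm⁴
  top flange (beyond web): d = 71 mm → contributes +4 440 773 mm⁴
  bottom flange (beyond web): d = -71 mm → contributes +4 440 773 mm⁴
Total I = 11 694 047 mm⁴.
For the y-axis: x̄ = 37.3926 mm.
Repeating about the centroidal y-axis gives I_y = 4 702 504 mm⁴.
Polar second moment: J = I_x + I_y = 16 396 551 mm⁴.

J ≈ 1.640 × 10⁷ mm⁴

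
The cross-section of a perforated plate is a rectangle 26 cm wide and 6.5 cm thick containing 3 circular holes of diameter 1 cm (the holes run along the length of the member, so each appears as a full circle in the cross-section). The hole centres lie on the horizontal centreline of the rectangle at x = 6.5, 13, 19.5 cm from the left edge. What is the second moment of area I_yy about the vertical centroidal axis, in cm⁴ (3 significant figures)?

Split into non-overlapping primitives; take the origin at the lower-left of the bounding box.
Plate: 26 × 6.5, A = 169 cm², x = 13 cm, Ī = 9520.3 cm⁴.
Hole 1 (subtracted): ⌀1, A = 0.7854 cm², x = 6.5 cm, Ī = 0.049087 cm⁴.
Hole 2 (subtracted): ⌀1, A = 0.7854 cm², x = 13 cm, Ī = 0.049087 cm⁴.
Hole 3 (subtracted): ⌀1, A = 0.7854 cm², x = 19.5 cm, Ī = 0.049087 cm⁴.
By symmetry the centroid is at mid-width, x̄ = 13 cm.
Transfer each piece to the vertical centroidal axis using Ī + A·d² with d = x − 13:
  plate: d = 0 cm → contributes +9520.3 cm⁴
  hole 1: d = -6.5 cm → contributes −33.232 cm⁴
  hole 2: d = 0 cm → contributes −0.049087 cm⁴
  hole 3: d = 6.5 cm → contributes −33.232 cm⁴
Total I = 9453.8 cm⁴.

I_yy ≈ 9450 cm⁴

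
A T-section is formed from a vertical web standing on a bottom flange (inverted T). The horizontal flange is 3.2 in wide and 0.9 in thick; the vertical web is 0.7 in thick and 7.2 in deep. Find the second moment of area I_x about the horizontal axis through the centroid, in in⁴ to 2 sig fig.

Treat the section as a set of non-overlapping primitives; coordinates are from the bounding-box lower-left.
Flange: 3.2 × 0.9, A = 2.88 in², y = 0.45 in, Ī = 0.1944 in⁴.
Web: 0.7 × 7.2, A = 5.04 in², y = 4.5 in, Ī = 21.77 in⁴.
Centroid: ȳ = ΣA·y / ΣA = 3.027 in.
Transfer each piece to the horizontal axis through the centroid using Ī + A·d² with d = y − 3.027:
  flange: d = -2.577 in → contributes +19.32 in⁴
  web: d = 1.473 in → contributes +32.7 in⁴
Total I = 52.03 in⁴.

I_x ≈ 52 in⁴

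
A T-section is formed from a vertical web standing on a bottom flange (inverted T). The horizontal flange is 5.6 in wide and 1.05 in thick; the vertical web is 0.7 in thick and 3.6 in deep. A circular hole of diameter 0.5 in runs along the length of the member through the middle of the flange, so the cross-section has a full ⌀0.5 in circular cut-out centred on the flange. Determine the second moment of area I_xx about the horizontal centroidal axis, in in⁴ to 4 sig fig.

I_xx ≈ 12.70 in⁴

Decompose the section into non-overlapping parts with the origin at the bottom-left of its bounding rectangle.
Flange: 5.6 × 1.05, A = 5.88 in², y = 0.525 in, Ī = 0.540225 in⁴.
Web: 0.7 × 3.6, A = 2.52 in², y = 2.85 in, Ī = 2.7216 in⁴.
Hole (subtracted): ⌀0.5, A = 0.19635 in², y = 0.525 in, Ī = 0.00306796 in⁴.
Centroid: ȳ = ΣA·y / ΣA = 1.23919 in.
Transfer each piece to the horizontal centroidal axis using Ī + A·d² with d = y − 1.23919:
  flange: d = -0.714194 in → contributes +3.53946 in⁴
  web: d = 1.61081 in → contributes +9.26023 in⁴
  hole: d = -0.714194 in → contributes −0.103221 in⁴
Total I = 12.6965 in⁴.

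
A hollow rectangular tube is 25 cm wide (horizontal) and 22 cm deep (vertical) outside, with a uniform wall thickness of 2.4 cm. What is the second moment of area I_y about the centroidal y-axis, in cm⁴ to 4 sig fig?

Decompose the section into non-overlapping parts with the origin at the bottom-left of its bounding rectangle.
Outer rectangle: 25 × 22, A = 550 cm², x = 12.5 cm, Ī = 28645.8 cm⁴.
Inner void (subtracted): 20.2 × 17.2, A = 347.44 cm², x = 12.5 cm, Ī = 11814.1 cm⁴.
By symmetry the centroid is at mid-width, x̄ = 12.5 cm.
All pieces are centred on the centroidal y-axis, so I = ΣĪ (holes subtracted) = 16831.7 cm⁴.

I_y ≈ 1.683 × 10⁴ cm⁴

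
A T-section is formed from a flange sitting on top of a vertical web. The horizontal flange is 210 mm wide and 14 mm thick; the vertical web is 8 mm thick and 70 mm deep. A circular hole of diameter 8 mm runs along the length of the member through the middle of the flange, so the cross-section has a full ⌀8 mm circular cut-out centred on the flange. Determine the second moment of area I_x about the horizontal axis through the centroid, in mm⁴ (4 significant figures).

Break the section into simple shapes (no overlaps), measuring from the bottom-left corner of the bounding box.
Flange: 210 × 14, A = 2 940 mm², y = 77 mm, Ī = 48 020 mm⁴.
Web: 8 × 70, A = 560 mm², y = 35 mm, Ī = 228 667 mm⁴.
Hole (subtracted): ⌀8, A = 50.2655 mm², y = 77 mm, Ī = 201.062 mm⁴.
Centroid: ȳ = ΣA·y / ΣA = 70.1821 mm.
Transfer each piece to the horizontal axis through the centroid using Ī + A·d² with d = y − 70.1821:
  flange: d = 6.81792 mm → contributes +184 683 mm⁴
  web: d = -35.1821 mm → contributes +921 823 mm⁴
  hole: d = 6.81792 mm → contributes −2537.6 mm⁴
Total I = 1 103 968 mm⁴.

I_x ≈ 1.104 × 10⁶ mm⁴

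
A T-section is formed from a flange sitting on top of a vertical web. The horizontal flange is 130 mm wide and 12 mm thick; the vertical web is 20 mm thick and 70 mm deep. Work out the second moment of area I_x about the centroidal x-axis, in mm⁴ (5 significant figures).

Decompose the section into non-overlapping parts with the origin at the bottom-left of its bounding rectangle.
Flange: 130 × 12, A = 1 560 mm², y = 76 mm, Ī = 18 720 mm⁴.
Web: 20 × 70, A = 1 400 mm², y = 35 mm, Ī = 571666.7 mm⁴.
Centroid: ȳ = ΣA·y / ΣA = 56.60811 mm.
Transfer each piece to the centroidal x-axis using Ī + A·d² with d = y − 56.60811:
  flange: d = 19.39189 mm → contributes +605350.9 mm⁴
  web: d = -21.60811 mm → contributes +1 225 341 mm⁴
Total I = 1 830 692 mm⁴.

I_x ≈ 1.8307 × 10⁶ mm⁴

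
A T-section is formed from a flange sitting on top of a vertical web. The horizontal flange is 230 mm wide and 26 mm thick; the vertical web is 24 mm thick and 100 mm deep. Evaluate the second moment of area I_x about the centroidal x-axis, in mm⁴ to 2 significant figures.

Treat the section as a set of non-overlapping primitives; coordinates are from the bounding-box lower-left.
Flange: 230 × 26, A = 5 980 mm², y = 113 mm, Ī = 336 873 mm⁴.
Web: 24 × 100, A = 2 400 mm², y = 50 mm, Ī = 2 000 000 mm⁴.
Centroid: ȳ = ΣA·y / ΣA = 94.96 mm.
Transfer each piece to the centroidal x-axis using Ī + A·d² with d = y − 94.96:
  flange: d = 18.04 mm → contributes +2 283 653 mm⁴
  web: d = -44.96 mm → contributes +6 850 725 mm⁴
Total I = 9 134 378 mm⁴.

I_x ≈ 9.1 × 10⁶ mm⁴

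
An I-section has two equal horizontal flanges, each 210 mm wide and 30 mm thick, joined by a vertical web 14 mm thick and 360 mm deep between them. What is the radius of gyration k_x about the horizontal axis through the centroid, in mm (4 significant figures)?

Decompose the section into non-overlapping parts with the origin at the bottom-left of its bounding rectangle.
Bottom flange: 210 × 30, A = 6 300 mm², y = 15 mm, Ī = 472 500 mm⁴.
Web: 14 × 360, A = 5 040 mm², y = 210 mm, Ī = 54 432 000 mm⁴.
Top flange: 210 × 30, A = 6 300 mm², y = 405 mm, Ī = 472 500 mm⁴.
By symmetry the centroid is at mid-height, ȳ = 210 mm.
Transfer each piece to the horizontal axis through the centroid using Ī + A·d² with d = y − 210:
  bottom flange: d = -195 mm → contributes +240 030 000 mm⁴
  web: d = 0 mm → contributes +54 432 000 mm⁴
  top flange: d = 195 mm → contributes +240 030 000 mm⁴
Total I = 534 492 000 mm⁴.
Radius of gyration: k = √(I/A) = √(534 492 000 / 17 640) = 174.069 mm.

k_x ≈ 174.1 mm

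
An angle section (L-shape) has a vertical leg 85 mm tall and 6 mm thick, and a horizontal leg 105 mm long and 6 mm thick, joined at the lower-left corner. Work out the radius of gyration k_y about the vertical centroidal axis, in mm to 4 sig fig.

k_y ≈ 33.55 mm

Decompose the section into non-overlapping parts with the origin at the bottom-left of its bounding rectangle.
Vertical leg: 6 × 85, A = 510 mm², x = 3 mm, Ī = 1 530 mm⁴.
Horizontal leg (remainder): 99 × 6, A = 594 mm², x = 55.5 mm, Ī = 485 150 mm⁴.
Centroid: x̄ = ΣA·x / ΣA = 31.2473 mm.
Transfer each piece to the vertical centroidal axis using Ī + A·d² with d = x − 31.2473:
  vertical leg: d = -28.2473 mm → contributes +408 464 mm⁴
  horizontal leg (remainder): d = 24.2527 mm → contributes +834 537 mm⁴
Total I = 1 243 000 mm⁴.
Radius of gyration: k = √(I/A) = √(1 243 000 / 1 104) = 33.5545 mm.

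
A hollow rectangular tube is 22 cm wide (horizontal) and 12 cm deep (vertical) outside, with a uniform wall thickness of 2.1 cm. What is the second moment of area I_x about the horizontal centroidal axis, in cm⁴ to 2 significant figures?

I_x ≈ 2500 cm⁴

Break the section into simple shapes (no overlaps), measuring from the bottom-left corner of the bounding box.
Outer rectangle: 22 × 12, A = 264 cm², y = 6 cm, Ī = 3 168 cm⁴.
Inner void (subtracted): 17.8 × 7.8, A = 138.8 cm², y = 6 cm, Ī = 703.9 cm⁴.
By symmetry the centroid is at mid-height, ȳ = 6 cm.
All pieces are centred on the horizontal centroidal axis, so I = ΣĪ (holes subtracted) = 2 464 cm⁴.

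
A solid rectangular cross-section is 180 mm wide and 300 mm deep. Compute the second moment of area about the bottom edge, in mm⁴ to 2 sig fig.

I_base ≈ 1.6 × 10⁹ mm⁴

The section: 180 × 300, A = 54 000 mm², y = 150 mm, Ī = 405 000 000 mm⁴.
Transfer it to the bottom edge using Ī + A·d² with d = y − 0:
  the section: d = 150 mm → contributes +1 620 000 000 mm⁴
Total I = 1 620 000 000 mm⁴.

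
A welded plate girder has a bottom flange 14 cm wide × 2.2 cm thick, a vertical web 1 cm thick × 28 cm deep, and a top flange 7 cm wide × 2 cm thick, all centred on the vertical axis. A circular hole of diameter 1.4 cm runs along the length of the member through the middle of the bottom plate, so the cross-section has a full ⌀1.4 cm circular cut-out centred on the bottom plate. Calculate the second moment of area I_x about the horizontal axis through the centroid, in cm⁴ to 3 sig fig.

I_x ≈ 1.09 × 10⁴ cm⁴

Treat the section as a set of non-overlapping primitives; coordinates are from the bounding-box lower-left.
Bottom plate: 14 × 2.2, A = 30.8 cm², y = 1.1 cm, Ī = 12.423 cm⁴.
Web plate: 1 × 28, A = 28 cm², y = 16.2 cm, Ī = 1829.3 cm⁴.
Top plate: 7 × 2, A = 14 cm², y = 31.2 cm, Ī = 4.6667 cm⁴.
Hole (subtracted): ⌀1.4, A = 1.5394 cm², y = 1.1 cm, Ī = 0.18857 cm⁴.
Centroid: ȳ = ΣA·y / ΣA = 12.947 cm.
Transfer each piece to the horizontal axis through the centroid using Ī + A·d² with d = y − 12.947:
  bottom plate: d = -11.847 cm → contributes +4 335 cm⁴
  web plate: d = 3.2533 cm → contributes +2125.7 cm⁴
  top plate: d = 18.253 cm → contributes +4669.3 cm⁴
  hole: d = -11.847 cm → contributes −216.23 cm⁴
Total I = 10 914 cm⁴.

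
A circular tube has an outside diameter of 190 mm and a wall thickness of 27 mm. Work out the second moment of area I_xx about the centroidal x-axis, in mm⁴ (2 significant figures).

I_xx ≈ 4.7 × 10⁷ mm⁴

Treat the section as a set of non-overlapping primitives; coordinates are from the bounding-box lower-left.
Outer circle: ⌀190, A = 28 353 mm², y = 95 mm, Ī = 63 971 171 mm⁴.
Bore (subtracted): ⌀136, A = 14 527 mm², y = 95 mm, Ī = 16 792 893 mm⁴.
By symmetry the centroid is at mid-height, ȳ = 95 mm.
All pieces are centred on the centroidal x-axis, so I = ΣĪ (holes subtracted) = 47 178 278 mm⁴.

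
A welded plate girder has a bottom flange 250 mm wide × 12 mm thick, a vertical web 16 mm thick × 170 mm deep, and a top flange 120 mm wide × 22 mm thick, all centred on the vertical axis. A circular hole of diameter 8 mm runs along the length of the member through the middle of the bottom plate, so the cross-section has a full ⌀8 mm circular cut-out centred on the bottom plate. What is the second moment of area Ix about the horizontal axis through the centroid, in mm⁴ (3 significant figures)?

Break the section into simple shapes (no overlaps), measuring from the bottom-left corner of the bounding box.
Bottom plate: 250 × 12, A = 3 000 mm², y = 6 mm, Ī = 36 000 mm⁴.
Web plate: 16 × 170, A = 2 720 mm², y = 97 mm, Ī = 6 550 667 mm⁴.
Top plate: 120 × 22, A = 2 640 mm², y = 193 mm, Ī = 106 480 mm⁴.
Hole (subtracted): ⌀8, A = 50.265 mm², y = 6 mm, Ī = 201.06 mm⁴.
Centroid: ȳ = ΣA·y / ΣA = 95.197 mm.
Transfer each piece to the horizontal axis through the centroid using Ī + A·d² with d = y − 95.197:
  bottom plate: d = -89.197 mm → contributes +23 904 096 mm⁴
  web plate: d = 1.8034 mm → contributes +6 559 513 mm⁴
  top plate: d = 97.803 mm → contributes +25 359 417 mm⁴
  hole: d = -89.197 mm → contributes −400 115 mm⁴
Total I = 55 422 912 mm⁴.

Ix ≈ 5.54 × 10⁷ mm⁴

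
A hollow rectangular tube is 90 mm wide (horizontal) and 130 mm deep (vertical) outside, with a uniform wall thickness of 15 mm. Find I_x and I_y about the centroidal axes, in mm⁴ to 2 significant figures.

I_x ≈ 1.1 × 10⁷ mm⁴, I_y ≈ 6.1 × 10⁶ mm⁴

Break the section into simple shapes (no overlaps), measuring from the bottom-left corner of the bounding box.
Outer rectangle: 90 × 130, A = 11 700 mm², y = 65 mm, Ī = 16 477 500 mm⁴.
Inner void (subtracted): 60 × 100, A = 6 000 mm², y = 65 mm, Ī = 5 000 000 mm⁴.
By symmetry the centroid is at mid-height, ȳ = 65 mm.
All pieces are centred on the centroidal x-axis, so I = ΣĪ (holes subtracted) = 11 477 500 mm⁴.
Repeating about the centroidal y-axis gives I_y = 6 097 500 mm⁴.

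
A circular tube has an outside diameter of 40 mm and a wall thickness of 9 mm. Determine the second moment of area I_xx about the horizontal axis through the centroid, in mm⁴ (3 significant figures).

I_xx ≈ 1.14 × 10⁵ mm⁴

Treat the section as a set of non-overlapping primitives; coordinates are from the bounding-box lower-left.
Outer circle: ⌀40, A = 1256.6 mm², y = 20 mm, Ī = 125 664 mm⁴.
Bore (subtracted): ⌀22, A = 380.13 mm², y = 20 mm, Ī = 11 499 mm⁴.
By symmetry the centroid is at mid-height, ȳ = 20 mm.
All pieces are centred on the horizontal axis through the centroid, so I = ΣĪ (holes subtracted) = 114 165 mm⁴.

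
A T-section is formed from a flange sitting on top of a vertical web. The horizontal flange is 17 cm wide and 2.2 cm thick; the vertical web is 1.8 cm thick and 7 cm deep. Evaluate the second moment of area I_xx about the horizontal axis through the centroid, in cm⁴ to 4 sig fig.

Decompose the section into non-overlapping parts with the origin at the bottom-left of its bounding rectangle.
Flange: 17 × 2.2, A = 37.4 cm², y = 8.1 cm, Ī = 15.0847 cm⁴.
Web: 1.8 × 7, A = 12.6 cm², y = 3.5 cm, Ī = 51.45 cm⁴.
Centroid: ȳ = ΣA·y / ΣA = 6.9408 cm.
Transfer each piece to the horizontal axis through the centroid using Ī + A·d² with d = y − 6.9408:
  flange: d = 1.1592 cm → contributes +65.3407 cm⁴
  web: d = -3.4408 cm → contributes +200.623 cm⁴
Total I = 265.963 cm⁴.

I_xx ≈ 266.0 cm⁴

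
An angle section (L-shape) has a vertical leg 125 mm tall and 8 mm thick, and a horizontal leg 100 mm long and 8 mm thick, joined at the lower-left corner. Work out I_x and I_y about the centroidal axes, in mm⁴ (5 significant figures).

I_x ≈ 2.7569 × 10⁶ mm⁴, I_y ≈ 1.5844 × 10⁶ mm⁴

Treat the section as a set of non-overlapping primitives; coordinates are from the bounding-box lower-left.
Vertical leg: 8 × 125, A = 1 000 mm², y = 62.5 mm, Ī = 1 302 083 mm⁴.
Horizontal leg (remainder): 92 × 8, A = 736 mm², y = 4 mm, Ī = 3925.333 mm⁴.
Centroid: ȳ = ΣA·y / ΣA = 37.69816 mm.
Transfer each piece to the centroidal x-axis using Ī + A·d² with d = y − 37.69816:
  vertical leg: d = 24.80184 mm → contributes +1 917 215 mm⁴
  horizontal leg (remainder): d = -33.69816 mm → contributes +839701.7 mm⁴
Total I = 2 756 917 mm⁴.
For the y-axis: x̄ = 25.19816 mm.
Repeating about the centroidal y-axis gives I_y = 1 584 367 mm⁴.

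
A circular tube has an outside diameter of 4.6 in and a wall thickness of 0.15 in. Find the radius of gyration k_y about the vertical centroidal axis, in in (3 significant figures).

k_y ≈ 1.57 in

Split into non-overlapping primitives; take the origin at the lower-left of the bounding box.
Outer circle: ⌀4.6, A = 16.619 in², x = 2.3 in, Ī = 21.979 in⁴.
Bore (subtracted): ⌀4.3, A = 14.522 in², x = 2.3 in, Ī = 16.782 in⁴.
By symmetry the centroid is at mid-width, x̄ = 2.3 in.
All pieces are centred on the vertical centroidal axis, so I = ΣĪ (holes subtracted) = 5.1967 in⁴.
Radius of gyration: k = √(I/A) = √(5.1967 / 2.097) = 1.5742 in.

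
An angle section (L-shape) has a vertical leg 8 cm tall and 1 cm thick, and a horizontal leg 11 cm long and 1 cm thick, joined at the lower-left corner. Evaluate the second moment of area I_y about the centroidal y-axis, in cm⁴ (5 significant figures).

Treat the section as a set of non-overlapping primitives; coordinates are from the bounding-box lower-left.
Vertical leg: 1 × 8, A = 8 cm², x = 0.5 cm, Ī = 0.6666667 cm⁴.
Horizontal leg (remainder): 10 × 1, A = 10 cm², x = 6 cm, Ī = 83.33333 cm⁴.
Centroid: x̄ = ΣA·x / ΣA = 3.555556 cm.
Transfer each piece to the centroidal y-axis using Ī + A·d² with d = x − 3.555556:
  vertical leg: d = -3.055556 cm → contributes +75.35802 cm⁴
  horizontal leg (remainder): d = 2.444444 cm → contributes +143.0864 cm⁴
Total I = 218.4444 cm⁴.

I_y ≈ 218.44 cm⁴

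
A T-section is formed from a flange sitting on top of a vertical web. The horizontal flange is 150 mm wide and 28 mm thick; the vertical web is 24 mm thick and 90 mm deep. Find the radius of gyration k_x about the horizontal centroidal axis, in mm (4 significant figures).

k_x ≈ 32.45 mm

Decompose the section into non-overlapping parts with the origin at the bottom-left of its bounding rectangle.
Flange: 150 × 28, A = 4 200 mm², y = 104 mm, Ī = 274 400 mm⁴.
Web: 24 × 90, A = 2 160 mm², y = 45 mm, Ī = 1 458 000 mm⁴.
Centroid: ȳ = ΣA·y / ΣA = 83.9623 mm.
Transfer each piece to the horizontal centroidal axis using Ī + A·d² with d = y − 83.9623:
  flange: d = 20.0377 mm → contributes +1 960 746 mm⁴
  web: d = -38.9623 mm → contributes +4 737 005 mm⁴
Total I = 6 697 751 mm⁴.
Radius of gyration: k = √(I/A) = √(6 697 751 / 6 360) = 32.4516 mm.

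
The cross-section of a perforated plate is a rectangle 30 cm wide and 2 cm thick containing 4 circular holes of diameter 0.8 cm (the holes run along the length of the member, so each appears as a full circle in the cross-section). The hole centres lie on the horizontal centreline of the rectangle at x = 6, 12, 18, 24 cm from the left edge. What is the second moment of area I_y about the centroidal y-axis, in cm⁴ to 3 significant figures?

I_y ≈ 4410 cm⁴

Split into non-overlapping primitives; take the origin at the lower-left of the bounding box.
Plate: 30 × 2, A = 60 cm², x = 15 cm, Ī = 4 500 cm⁴.
Hole 1 (subtracted): ⌀0.8, A = 0.50265 cm², x = 6 cm, Ī = 0.020106 cm⁴.
Hole 2 (subtracted): ⌀0.8, A = 0.50265 cm², x = 12 cm, Ī = 0.020106 cm⁴.
Hole 3 (subtracted): ⌀0.8, A = 0.50265 cm², x = 18 cm, Ī = 0.020106 cm⁴.
Hole 4 (subtracted): ⌀0.8, A = 0.50265 cm², x = 24 cm, Ī = 0.020106 cm⁴.
By symmetry the centroid is at mid-width, x̄ = 15 cm.
Transfer each piece to the centroidal y-axis using Ī + A·d² with d = x − 15:
  plate: d = 0 cm → contributes +4 500 cm⁴
  hole 1: d = -9 cm → contributes −40.735 cm⁴
  hole 2: d = -3 cm → contributes −4.544 cm⁴
  hole 3: d = 3 cm → contributes −4.544 cm⁴
  hole 4: d = 9 cm → contributes −40.735 cm⁴
Total I = 4409.4 cm⁴.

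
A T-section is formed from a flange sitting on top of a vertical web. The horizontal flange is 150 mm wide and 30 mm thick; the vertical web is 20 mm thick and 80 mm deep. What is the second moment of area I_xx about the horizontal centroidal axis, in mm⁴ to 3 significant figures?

Split into non-overlapping primitives; take the origin at the lower-left of the bounding box.
Flange: 150 × 30, A = 4 500 mm², y = 95 mm, Ī = 337 500 mm⁴.
Web: 20 × 80, A = 1 600 mm², y = 40 mm, Ī = 853 333 mm⁴.
Centroid: ȳ = ΣA·y / ΣA = 80.574 mm.
Transfer each piece to the horizontal centroidal axis using Ī + A·d² with d = y − 80.574:
  flange: d = 14.426 mm → contributes +1 274 022 mm⁴
  web: d = -40.574 mm → contributes +3 487 303 mm⁴
Total I = 4 761 325 mm⁴.

I_xx ≈ 4.76 × 10⁶ mm⁴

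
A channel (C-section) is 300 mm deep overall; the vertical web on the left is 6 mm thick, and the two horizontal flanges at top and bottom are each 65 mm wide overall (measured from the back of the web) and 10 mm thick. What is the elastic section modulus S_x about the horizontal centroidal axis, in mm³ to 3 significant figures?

S_x ≈ 2.55 × 10⁵ mm³

Treat the section as a set of non-overlapping primitives; coordinates are from the bounding-box lower-left.
Web: 6 × 300, A = 1 800 mm², y = 150 mm, Ī = 13 500 000 mm⁴.
Top flange (beyond web): 59 × 10, A = 590 mm², y = 295 mm, Ī = 4916.7 mm⁴.
Bottom flange (beyond web): 59 × 10, A = 590 mm², y = 5 mm, Ī = 4916.7 mm⁴.
By symmetry the centroid is at mid-height, ȳ = 150 mm.
Transfer each piece to the horizontal centroidal axis using Ī + A·d² with d = y − 150:
  web: d = 0 mm → contributes +13 500 000 mm⁴
  top flange (beyond web): d = 145 mm → contributes +12 409 667 mm⁴
  bottom flange (beyond web): d = -145 mm → contributes +12 409 667 mm⁴
Total I = 38 319 333 mm⁴.
Extreme fibre distance c = 150 mm; S = I/c = 255 462 mm³.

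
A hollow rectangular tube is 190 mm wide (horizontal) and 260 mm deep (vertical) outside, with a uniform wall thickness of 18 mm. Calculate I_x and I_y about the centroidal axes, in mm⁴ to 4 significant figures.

Decompose the section into non-overlapping parts with the origin at the bottom-left of its bounding rectangle.
Outer rectangle: 190 × 260, A = 49 400 mm², y = 130 mm, Ī = 278 286 667 mm⁴.
Inner void (subtracted): 154 × 224, A = 34 496 mm², y = 130 mm, Ī = 144 239 275 mm⁴.
By symmetry the centroid is at mid-height, ȳ = 130 mm.
All pieces are centred on the centroidal x-axis, so I = ΣĪ (holes subtracted) = 134 047 392 mm⁴.
Repeating about the centroidal y-axis gives I_y = 80 436 072 mm⁴.

I_x ≈ 1.340 × 10⁸ mm⁴, I_y ≈ 8.044 × 10⁷ mm⁴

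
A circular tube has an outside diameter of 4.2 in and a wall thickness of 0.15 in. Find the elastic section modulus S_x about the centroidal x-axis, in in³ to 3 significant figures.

Decompose the section into non-overlapping parts with the origin at the bottom-left of its bounding rectangle.
Outer circle: ⌀4.2, A = 13.854 in², y = 2.1 in, Ī = 15.275 in⁴.
Bore (subtracted): ⌀3.9, A = 11.946 in², y = 2.1 in, Ī = 11.356 in⁴.
By symmetry the centroid is at mid-height, ȳ = 2.1 in.
All pieces are centred on the centroidal x-axis, so I = ΣĪ (holes subtracted) = 3.9184 in⁴.
Extreme fibre distance c = 2.1 in; S = I/c = 1.8659 in³.

S_x ≈ 1.87 in³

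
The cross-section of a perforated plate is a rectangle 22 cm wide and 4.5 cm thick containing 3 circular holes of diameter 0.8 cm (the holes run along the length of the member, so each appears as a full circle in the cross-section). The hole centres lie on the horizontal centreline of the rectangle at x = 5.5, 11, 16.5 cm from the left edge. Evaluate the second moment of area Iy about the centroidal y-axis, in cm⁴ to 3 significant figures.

Treat the section as a set of non-overlapping primitives; coordinates are from the bounding-box lower-left.
Plate: 22 × 4.5, A = 99 cm², x = 11 cm, Ī = 3 993 cm⁴.
Hole 1 (subtracted): ⌀0.8, A = 0.50265 cm², x = 5.5 cm, Ī = 0.020106 cm⁴.
Hole 2 (subtracted): ⌀0.8, A = 0.50265 cm², x = 11 cm, Ī = 0.020106 cm⁴.
Hole 3 (subtracted): ⌀0.8, A = 0.50265 cm², x = 16.5 cm, Ī = 0.020106 cm⁴.
By symmetry the centroid is at mid-width, x̄ = 11 cm.
Transfer each piece to the centroidal y-axis using Ī + A·d² with d = x − 11:
  plate: d = 0 cm → contributes +3 993 cm⁴
  hole 1: d = -5.5 cm → contributes −15.225 cm⁴
  hole 2: d = 0 cm → contributes −0.020106 cm⁴
  hole 3: d = 5.5 cm → contributes −15.225 cm⁴
Total I = 3962.5 cm⁴.

Iy ≈ 3960 cm⁴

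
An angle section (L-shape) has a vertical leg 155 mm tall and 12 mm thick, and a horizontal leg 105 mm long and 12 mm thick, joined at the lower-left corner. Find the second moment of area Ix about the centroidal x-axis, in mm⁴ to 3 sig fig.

Break the section into simple shapes (no overlaps), measuring from the bottom-left corner of the bounding box.
Vertical leg: 12 × 155, A = 1 860 mm², y = 77.5 mm, Ī = 3 723 875 mm⁴.
Horizontal leg (remainder): 93 × 12, A = 1 116 mm², y = 6 mm, Ī = 13 392 mm⁴.
Centroid: ȳ = ΣA·y / ΣA = 50.688 mm.
Transfer each piece to the centroidal x-axis using Ī + A·d² with d = y − 50.688:
  vertical leg: d = 26.813 mm → contributes +5 061 048 mm⁴
  horizontal leg (remainder): d = -44.688 mm → contributes +2 242 013 mm⁴
Total I = 7 303 061 mm⁴.

Ix ≈ 7.30 × 10⁶ mm⁴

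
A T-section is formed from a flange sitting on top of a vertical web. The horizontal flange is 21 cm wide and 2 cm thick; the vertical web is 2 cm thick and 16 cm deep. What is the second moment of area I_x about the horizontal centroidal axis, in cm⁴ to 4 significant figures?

Decompose the section into non-overlapping parts with the origin at the bottom-left of its bounding rectangle.
Flange: 21 × 2, A = 42 cm², y = 17 cm, Ī = 14 cm⁴.
Web: 2 × 16, A = 32 cm², y = 8 cm, Ī = 682.667 cm⁴.
Centroid: ȳ = ΣA·y / ΣA = 13.1081 cm.
Transfer each piece to the horizontal centroidal axis using Ī + A·d² with d = y − 13.1081:
  flange: d = 3.89189 cm → contributes +650.167 cm⁴
  web: d = -5.10811 cm → contributes +1517.64 cm⁴
Total I = 2167.8 cm⁴.

I_x ≈ 2168 cm⁴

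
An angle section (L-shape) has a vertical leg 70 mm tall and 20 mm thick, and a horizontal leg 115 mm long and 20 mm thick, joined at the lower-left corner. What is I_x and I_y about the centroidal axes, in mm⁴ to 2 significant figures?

I_x ≈ 1.1 × 10⁶ mm⁴, I_y ≈ 4.1 × 10⁶ mm⁴

Split into non-overlapping primitives; take the origin at the lower-left of the bounding box.
Vertical leg: 20 × 70, A = 1 400 mm², y = 35 mm, Ī = 571 667 mm⁴.
Horizontal leg (remainder): 95 × 20, A = 1 900 mm², y = 10 mm, Ī = 63 333 mm⁴.
Centroid: ȳ = ΣA·y / ΣA = 20.61 mm.
Transfer each piece to the centroidal x-axis using Ī + A·d² with d = y − 20.61:
  vertical leg: d = 14.39 mm → contributes +861 726 mm⁴
  horizontal leg (remainder): d = -10.61 mm → contributes +277 062 mm⁴
Total I = 1 138 788 mm⁴.
For the y-axis: x̄ = 43.11 mm.
Repeating about the centroidal y-axis gives I_y = 4 140 663 mm⁴.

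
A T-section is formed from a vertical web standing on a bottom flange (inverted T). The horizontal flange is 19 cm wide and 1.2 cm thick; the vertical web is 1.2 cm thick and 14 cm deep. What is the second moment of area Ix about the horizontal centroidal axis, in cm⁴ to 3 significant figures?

Treat the section as a set of non-overlapping primitives; coordinates are from the bounding-box lower-left.
Flange: 19 × 1.2, A = 22.8 cm², y = 0.6 cm, Ī = 2.736 cm⁴.
Web: 1.2 × 14, A = 16.8 cm², y = 8.2 cm, Ī = 274.4 cm⁴.
Centroid: ȳ = ΣA·y / ΣA = 3.8242 cm.
Transfer each piece to the horizontal centroidal axis using Ī + A·d² with d = y − 3.8242:
  flange: d = -3.2242 cm → contributes +239.76 cm⁴
  web: d = 4.3758 cm → contributes +596.07 cm⁴
Total I = 835.83 cm⁴.

Ix ≈ 836 cm⁴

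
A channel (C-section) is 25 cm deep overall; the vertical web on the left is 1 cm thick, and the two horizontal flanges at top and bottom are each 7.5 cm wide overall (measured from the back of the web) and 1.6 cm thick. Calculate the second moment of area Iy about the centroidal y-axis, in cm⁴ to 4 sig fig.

Treat the section as a set of non-overlapping primitives; coordinates are from the bounding-box lower-left.
Web: 1 × 25, A = 25 cm², x = 0.5 cm, Ī = 2.08333 cm⁴.
Top flange (beyond web): 6.5 × 1.6, A = 10.4 cm², x = 4.25 cm, Ī = 36.6167 cm⁴.
Bottom flange (beyond web): 6.5 × 1.6, A = 10.4 cm², x = 4.25 cm, Ī = 36.6167 cm⁴.
Centroid: x̄ = ΣA·x / ΣA = 2.20306 cm.
Transfer each piece to the centroidal y-axis using Ī + A·d² with d = x − 2.20306:
  web: d = -1.70306 cm → contributes +74.5934 cm⁴
  top flange (beyond web): d = 2.04694 cm → contributes +80.1924 cm⁴
  bottom flange (beyond web): d = 2.04694 cm → contributes +80.1924 cm⁴
Total I = 234.978 cm⁴.

Iy ≈ 235.0 cm⁴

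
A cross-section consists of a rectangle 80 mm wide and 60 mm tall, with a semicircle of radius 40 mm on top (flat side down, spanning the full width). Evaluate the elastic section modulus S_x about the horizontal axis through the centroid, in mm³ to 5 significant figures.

S_x ≈ 9.9547 × 10⁴ mm³

Break the section into simple shapes (no overlaps), measuring from the bottom-left corner of the bounding box.
Rectangular body: 80 × 60, A = 4 800 mm², y = 30 mm, Ī = 1 440 000 mm⁴.
Semicircular cap: semicircle r = 40, A = 2513.274 mm², y = 76.97653 mm, Ī = 280977.8 mm⁴.
Centroid: ȳ = ΣA·y / ΣA = 46.14392 mm.
Transfer each piece to the horizontal axis through the centroid using Ī + A·d² with d = y − 46.14392:
  rectangular body: d = -16.14392 mm → contributes +2 691 005 mm⁴
  semicircular cap: d = 30.83261 mm → contributes +2 670 222 mm⁴
Total I = 5 361 227 mm⁴.
Extreme fibre distance c = 53.85608 mm; S = I/c = 99547.28 mm³.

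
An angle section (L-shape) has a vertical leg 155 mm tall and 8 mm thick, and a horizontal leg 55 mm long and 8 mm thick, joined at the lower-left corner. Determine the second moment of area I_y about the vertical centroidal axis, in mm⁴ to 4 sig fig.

Break the section into simple shapes (no overlaps), measuring from the bottom-left corner of the bounding box.
Vertical leg: 8 × 155, A = 1 240 mm², x = 4 mm, Ī = 6613.33 mm⁴.
Horizontal leg (remainder): 47 × 8, A = 376 mm², x = 31.5 mm, Ī = 69215.3 mm⁴.
Centroid: x̄ = ΣA·x / ΣA = 10.3985 mm.
Transfer each piece to the vertical centroidal axis using Ī + A·d² with d = x − 10.3985:
  vertical leg: d = -6.39851 mm → contributes +57380.2 mm⁴
  horizontal leg (remainder): d = 21.1015 mm → contributes +236 638 mm⁴
Total I = 294 018 mm⁴.

I_y ≈ 2.940 × 10⁵ mm⁴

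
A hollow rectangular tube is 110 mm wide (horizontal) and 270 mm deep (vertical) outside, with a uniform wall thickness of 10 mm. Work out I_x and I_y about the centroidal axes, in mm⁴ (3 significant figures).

Break the section into simple shapes (no overlaps), measuring from the bottom-left corner of the bounding box.
Outer rectangle: 110 × 270, A = 29 700 mm², y = 135 mm, Ī = 180 427 500 mm⁴.
Inner void (subtracted): 90 × 250, A = 22 500 mm², y = 135 mm, Ī = 117 187 500 mm⁴.
By symmetry the centroid is at mid-height, ȳ = 135 mm.
All pieces are centred on the centroidal x-axis, so I = ΣĪ (holes subtracted) = 63 240 000 mm⁴.
Repeating about the centroidal y-axis gives I_y = 14 760 000 mm⁴.

I_x ≈ 6.32 × 10⁷ mm⁴, I_y ≈ 1.48 × 10⁷ mm⁴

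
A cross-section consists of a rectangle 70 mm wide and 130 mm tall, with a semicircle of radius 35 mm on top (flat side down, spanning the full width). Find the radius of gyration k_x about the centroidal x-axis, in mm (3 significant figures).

k_x ≈ 45.8 mm

Treat the section as a set of non-overlapping primitives; coordinates are from the bounding-box lower-left.
Rectangular body: 70 × 130, A = 9 100 mm², y = 65 mm, Ī = 12 815 833 mm⁴.
Semicircular cap: semicircle r = 35, A = 1924.2 mm², y = 144.85 mm, Ī = 164 704 mm⁴.
Centroid: ȳ = ΣA·y / ΣA = 78.938 mm.
Transfer each piece to the centroidal x-axis using Ī + A·d² with d = y − 78.938:
  rectangular body: d = -13.938 mm → contributes +14 583 724 mm⁴
  semicircular cap: d = 65.916 mm → contributes +8 525 371 mm⁴
Total I = 23 109 096 mm⁴.
Radius of gyration: k = √(I/A) = √(23 109 096 / 11 024) = 45.784 mm.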